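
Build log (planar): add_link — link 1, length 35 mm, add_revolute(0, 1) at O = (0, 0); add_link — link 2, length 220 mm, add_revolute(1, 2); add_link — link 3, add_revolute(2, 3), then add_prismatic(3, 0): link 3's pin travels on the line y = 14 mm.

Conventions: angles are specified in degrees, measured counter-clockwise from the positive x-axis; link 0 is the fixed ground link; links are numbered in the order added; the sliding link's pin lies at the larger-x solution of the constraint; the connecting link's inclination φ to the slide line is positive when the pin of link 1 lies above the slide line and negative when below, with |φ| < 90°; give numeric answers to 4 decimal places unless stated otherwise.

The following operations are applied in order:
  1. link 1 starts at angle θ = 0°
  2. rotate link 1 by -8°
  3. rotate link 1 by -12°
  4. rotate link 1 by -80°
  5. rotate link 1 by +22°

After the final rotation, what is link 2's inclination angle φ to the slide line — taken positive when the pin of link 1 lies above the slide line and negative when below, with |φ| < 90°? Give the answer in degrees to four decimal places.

geometry: r = 35 mm, L = 220 mm, e = 14 mm; θ starts at 0°
rotate link 1 by -8°: θ ← 0° -8° = -8°
rotate link 1 by -12°: θ ← -8° -12° = -20°
rotate link 1 by -80°: θ ← -20° -80° = -100°
rotate link 1 by +22°: θ ← -100° +22° = -78°
h = r sin θ − e = -34.235166 − 14 = -48.235166
sin φ = h / L = -48.235166 / 220 = -0.21925075
φ = arcsin(-0.21925075) = -12.665030°

-12.6650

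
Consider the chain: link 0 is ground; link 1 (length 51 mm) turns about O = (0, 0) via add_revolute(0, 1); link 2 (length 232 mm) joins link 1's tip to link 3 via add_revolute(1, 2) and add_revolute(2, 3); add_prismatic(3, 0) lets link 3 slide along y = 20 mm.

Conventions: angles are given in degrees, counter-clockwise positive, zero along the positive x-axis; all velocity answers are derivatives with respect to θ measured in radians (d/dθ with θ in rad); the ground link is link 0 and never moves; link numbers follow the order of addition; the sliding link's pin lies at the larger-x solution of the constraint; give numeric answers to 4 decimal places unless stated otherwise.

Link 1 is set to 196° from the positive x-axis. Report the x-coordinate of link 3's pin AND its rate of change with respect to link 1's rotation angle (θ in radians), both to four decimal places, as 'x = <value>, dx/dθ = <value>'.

geometry: r = 51 mm, L = 232 mm, e = 20 mm
crank pin P = (r cos θ, r sin θ) = (-49.024346, -14.057505)
h = r sin θ − e = -14.057505 − 20 = -34.057505
x = r cos θ + √(L² − h²) = -49.024346 + 229.486571 = 180.462225
dx/dθ = −r sin θ − h·r cos θ/√(L² − h²) (θ in radians; h = -34.057505) = 6.781929

x = 180.4622, dx/dθ = 6.7819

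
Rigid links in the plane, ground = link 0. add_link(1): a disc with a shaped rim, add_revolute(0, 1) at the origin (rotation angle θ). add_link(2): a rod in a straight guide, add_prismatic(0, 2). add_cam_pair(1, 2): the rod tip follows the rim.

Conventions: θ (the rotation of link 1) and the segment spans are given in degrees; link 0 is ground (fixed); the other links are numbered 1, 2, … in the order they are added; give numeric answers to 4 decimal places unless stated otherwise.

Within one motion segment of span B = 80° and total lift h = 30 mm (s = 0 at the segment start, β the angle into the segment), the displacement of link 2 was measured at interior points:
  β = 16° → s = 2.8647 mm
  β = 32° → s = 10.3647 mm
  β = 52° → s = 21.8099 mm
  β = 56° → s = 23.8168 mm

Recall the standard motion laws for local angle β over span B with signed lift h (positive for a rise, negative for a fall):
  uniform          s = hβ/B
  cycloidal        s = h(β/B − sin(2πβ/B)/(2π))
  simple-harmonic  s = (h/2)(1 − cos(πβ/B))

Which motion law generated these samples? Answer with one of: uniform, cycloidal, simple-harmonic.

candidates at β/B = r: uniform s = h·r (linear in β); cycloidal s = h·(r − sin(2πr)/(2π)); simple-harmonic s = (h/2)(1 − cos(πr))
β=16°: printed 2.8647 | uniform 6.0000, cycloidal 1.4590, simple-harmonic 2.8647
β=32°: printed 10.3647 | uniform 12.0000, cycloidal 9.1935, simple-harmonic 10.3647
β=52°: printed 21.8099 | uniform 19.5000, cycloidal 23.3628, simple-harmonic 21.8099
β=56°: printed 23.8168 | uniform 21.0000, cycloidal 25.5410, simple-harmonic 23.8168
only one law matches every sample → simple-harmonic

simple-harmonic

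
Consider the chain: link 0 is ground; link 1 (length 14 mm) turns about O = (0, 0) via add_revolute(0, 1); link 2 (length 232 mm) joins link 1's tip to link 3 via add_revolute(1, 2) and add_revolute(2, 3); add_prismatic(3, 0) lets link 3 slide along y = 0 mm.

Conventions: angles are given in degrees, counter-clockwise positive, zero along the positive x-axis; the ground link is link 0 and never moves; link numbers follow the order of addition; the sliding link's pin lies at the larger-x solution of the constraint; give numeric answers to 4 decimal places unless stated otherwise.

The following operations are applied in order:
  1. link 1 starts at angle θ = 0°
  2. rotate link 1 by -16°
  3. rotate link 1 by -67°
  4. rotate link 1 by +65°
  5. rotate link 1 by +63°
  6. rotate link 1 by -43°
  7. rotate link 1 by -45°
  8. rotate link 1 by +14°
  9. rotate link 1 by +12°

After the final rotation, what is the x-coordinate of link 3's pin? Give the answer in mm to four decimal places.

geometry: r = 14 mm, L = 232 mm, e = 0 mm; θ starts at 0°
rotate link 1 by -16°: θ ← 0° -16° = -16°
rotate link 1 by -67°: θ ← -16° -67° = -83°
rotate link 1 by +65°: θ ← -83° +65° = -18°
rotate link 1 by +63°: θ ← -18° +63° = 45°
rotate link 1 by -43°: θ ← 45° -43° = 2°
rotate link 1 by -45°: θ ← 2° -45° = -43°
rotate link 1 by +14°: θ ← -43° +14° = -29°
rotate link 1 by +12°: θ ← -29° +12° = -17°
crank pin P = (r cos θ, r sin θ) = (13.388267, -4.093204)
h = r sin θ − e = -4.093204 − 0 = -4.093204
x = r cos θ + √(L² − h²) = 13.388267 + 231.963889 = 245.352155

245.3522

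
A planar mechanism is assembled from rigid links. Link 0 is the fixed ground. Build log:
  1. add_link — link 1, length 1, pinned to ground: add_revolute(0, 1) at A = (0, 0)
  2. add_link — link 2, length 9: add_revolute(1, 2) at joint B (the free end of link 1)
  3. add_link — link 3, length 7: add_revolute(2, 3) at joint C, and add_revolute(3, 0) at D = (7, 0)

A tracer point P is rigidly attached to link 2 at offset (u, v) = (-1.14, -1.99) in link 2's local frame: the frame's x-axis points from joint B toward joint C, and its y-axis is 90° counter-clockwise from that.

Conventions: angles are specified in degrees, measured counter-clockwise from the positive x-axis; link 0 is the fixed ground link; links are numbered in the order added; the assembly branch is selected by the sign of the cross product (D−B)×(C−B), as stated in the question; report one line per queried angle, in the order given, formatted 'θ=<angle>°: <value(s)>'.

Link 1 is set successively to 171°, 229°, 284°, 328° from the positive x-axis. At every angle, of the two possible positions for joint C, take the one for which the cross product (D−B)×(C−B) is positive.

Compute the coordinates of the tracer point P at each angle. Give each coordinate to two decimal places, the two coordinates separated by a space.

A=(0,0), D=(7.00,0)
θ=171°: B = A + 1.00·(cos171°, sin171°) = (-0.9877, 0.1564)
θ=171°: |BD| = 7.9892
θ=171°: circle(B,9.00) ∩ circle(D,7.00): a=5.9973, h=6.7106
θ=171°:   candidates: C₊=(5.1399,6.7483) cross=53.613; C₋=(4.8771,-6.6703) cross=-53.613
θ=171°:   branch + wants cross > 0 → take C=(5.1399,6.7483) (cross=53.613)
θ=171°: ex = (C−B)/|BC| = (0.6808,0.7324); ey = (-0.7324,0.6808)
θ=171°: P = B + -1.14·ex + -1.99·ey = (-0.3063,-2.0334)
θ=229°: B = A + 1.00·(cos229°, sin229°) = (-0.6561, -0.7547)
θ=229°: |BD| = 7.6932
θ=229°: circle(B,9.00) ∩ circle(D,7.00): a=5.9264, h=6.7734
θ=229°:   candidates: C₊=(4.5772,6.5674) cross=52.109; C₋=(5.9062,-6.9140) cross=-52.109
θ=229°:   branch + wants cross > 0 → take C=(4.5772,6.5674) (cross=52.109)
θ=229°: ex = (C−B)/|BC| = (0.5815,0.8136); ey = (-0.8136,0.5815)
θ=229°: P = B + -1.14·ex + -1.99·ey = (0.3000,-2.8393)
θ=284°: B = A + 1.00·(cos284°, sin284°) = (0.2419, -0.9703)
θ=284°: |BD| = 6.8274
θ=284°: circle(B,9.00) ∩ circle(D,7.00): a=5.7572, h=6.9177
θ=284°:   candidates: C₊=(4.9575,6.6954) cross=47.230; C₋=(6.9238,-6.9996) cross=-47.230
θ=284°:   branch + wants cross > 0 → take C=(4.9575,6.6954) (cross=47.230)
θ=284°: ex = (C−B)/|BC| = (0.5240,0.8517); ey = (-0.8517,0.5240)
θ=284°: P = B + -1.14·ex + -1.99·ey = (1.3396,-2.9840)
θ=328°: B = A + 1.00·(cos328°, sin328°) = (0.8480, -0.5299)
θ=328°: |BD| = 6.1747
θ=328°: circle(B,9.00) ∩ circle(D,7.00): a=5.6786, h=6.9824
θ=328°:   candidates: C₊=(5.9064,6.9141) cross=43.114; C₋=(7.1049,-6.9992) cross=-43.114
θ=328°:   branch + wants cross > 0 → take C=(5.9064,6.9141) (cross=43.114)
θ=328°: ex = (C−B)/|BC| = (0.5620,0.8271); ey = (-0.8271,0.5620)
θ=328°: P = B + -1.14·ex + -1.99·ey = (1.8533,-2.5913)

θ=171°: -0.31 -2.03
θ=229°: 0.30 -2.84
θ=284°: 1.34 -2.98
θ=328°: 1.85 -2.59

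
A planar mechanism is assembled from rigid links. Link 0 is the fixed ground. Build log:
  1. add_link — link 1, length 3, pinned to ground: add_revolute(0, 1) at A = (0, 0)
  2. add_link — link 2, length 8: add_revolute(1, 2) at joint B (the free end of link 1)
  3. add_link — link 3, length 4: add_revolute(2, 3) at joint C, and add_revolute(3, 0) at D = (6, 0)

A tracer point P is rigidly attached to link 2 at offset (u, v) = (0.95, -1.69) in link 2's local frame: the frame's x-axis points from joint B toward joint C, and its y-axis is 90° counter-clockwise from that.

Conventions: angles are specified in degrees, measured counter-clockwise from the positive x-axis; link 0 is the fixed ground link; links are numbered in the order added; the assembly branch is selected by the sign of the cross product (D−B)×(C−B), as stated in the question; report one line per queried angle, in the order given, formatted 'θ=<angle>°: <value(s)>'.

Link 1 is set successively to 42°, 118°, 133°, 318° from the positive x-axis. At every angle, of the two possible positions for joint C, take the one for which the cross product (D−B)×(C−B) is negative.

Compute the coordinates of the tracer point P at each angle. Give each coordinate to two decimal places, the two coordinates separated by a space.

A=(0,0), D=(6.00,0)
θ=42°: B = A + 3.00·(cos42°, sin42°) = (2.2294, 2.0074)
θ=42°: |BD| = 4.2716
θ=42°: circle(B,8.00) ∩ circle(D,4.00): a=7.7543, h=1.9675
θ=42°:   candidates: C₊=(9.9987,0.1001) cross=8.404; C₋=(8.1495,-3.3733) cross=-8.404
θ=42°:   branch - wants cross < 0 → take C=(8.1495,-3.3733) (cross=-8.404)
θ=42°: ex = (C−B)/|BC| = (0.7400,-0.6726); ey = (0.6726,0.7400)
θ=42°: P = B + 0.95·ex + -1.69·ey = (1.7958,0.1178)
θ=118°: B = A + 3.00·(cos118°, sin118°) = (-1.4084, 2.6488)
θ=118°: |BD| = 7.8677
θ=118°: circle(B,8.00) ∩ circle(D,4.00): a=6.9843, h=3.9012
θ=118°:   candidates: C₊=(6.4816,3.9709) cross=30.694; C₋=(3.8547,-3.3761) cross=-30.694
θ=118°:   branch - wants cross < 0 → take C=(3.8547,-3.3761) (cross=-30.694)
θ=118°: ex = (C−B)/|BC| = (0.6579,-0.7531); ey = (0.7531,0.6579)
θ=118°: P = B + 0.95·ex + -1.69·ey = (-2.0562,0.8215)
θ=133°: B = A + 3.00·(cos133°, sin133°) = (-2.0460, 2.1941)
θ=133°: |BD| = 8.3398
θ=133°: circle(B,8.00) ∩ circle(D,4.00): a=7.0477, h=3.7856
θ=133°:   candidates: C₊=(5.7493,3.9921) cross=31.571; C₋=(3.7575,-3.3123) cross=-31.571
θ=133°:   branch - wants cross < 0 → take C=(3.7575,-3.3123) (cross=-31.571)
θ=133°: ex = (C−B)/|BC| = (0.7254,-0.6883); ey = (0.6883,0.7254)
θ=133°: P = B + 0.95·ex + -1.69·ey = (-2.5200,0.3142)
θ=318°: B = A + 3.00·(cos318°, sin318°) = (2.2294, -2.0074)
θ=318°: |BD| = 4.2716
θ=318°: circle(B,8.00) ∩ circle(D,4.00): a=7.7543, h=1.9675
θ=318°:   candidates: C₊=(8.1495,3.3733) cross=8.404; C₋=(9.9987,-0.1001) cross=-8.404
θ=318°:   branch - wants cross < 0 → take C=(9.9987,-0.1001) (cross=-8.404)
θ=318°: ex = (C−B)/|BC| = (0.9712,0.2384); ey = (-0.2384,0.9712)
θ=318°: P = B + 0.95·ex + -1.69·ey = (3.5550,-3.4222)

θ=42°: 1.80 0.12
θ=118°: -2.06 0.82
θ=133°: -2.52 0.31
θ=318°: 3.55 -3.42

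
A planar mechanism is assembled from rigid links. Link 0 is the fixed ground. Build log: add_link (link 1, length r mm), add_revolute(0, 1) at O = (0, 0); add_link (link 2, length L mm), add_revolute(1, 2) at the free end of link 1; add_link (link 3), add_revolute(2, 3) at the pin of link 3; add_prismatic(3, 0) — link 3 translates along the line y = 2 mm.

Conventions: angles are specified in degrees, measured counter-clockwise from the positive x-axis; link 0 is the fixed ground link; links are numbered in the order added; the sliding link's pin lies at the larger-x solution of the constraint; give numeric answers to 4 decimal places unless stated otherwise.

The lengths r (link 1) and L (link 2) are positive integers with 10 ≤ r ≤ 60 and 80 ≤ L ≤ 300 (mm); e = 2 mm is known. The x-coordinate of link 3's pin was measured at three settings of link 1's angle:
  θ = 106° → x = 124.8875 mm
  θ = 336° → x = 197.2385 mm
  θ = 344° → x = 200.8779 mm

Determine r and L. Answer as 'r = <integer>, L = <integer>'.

constraint per measurement: (x − r cos θ)² + (r sin θ − e)² = L²
subtracting the θ₁ and θ₂ equations cancels the r² and L² terms:
r = (x₁² − x₂²) / (2[(x₁cos θ₁ + e sin θ₁) − (x₂cos θ₂ + e sin θ₂)]) = 55.0000 → r = 55
L² = (x₁ − r cos θ₁)² + (r sin θ₁ − e)² = 22201.0127 → L = 149.0000 → L = 149
check at θ₃=344°: x = 200.8779 (printed 200.8779) ✓

r = 55, L = 149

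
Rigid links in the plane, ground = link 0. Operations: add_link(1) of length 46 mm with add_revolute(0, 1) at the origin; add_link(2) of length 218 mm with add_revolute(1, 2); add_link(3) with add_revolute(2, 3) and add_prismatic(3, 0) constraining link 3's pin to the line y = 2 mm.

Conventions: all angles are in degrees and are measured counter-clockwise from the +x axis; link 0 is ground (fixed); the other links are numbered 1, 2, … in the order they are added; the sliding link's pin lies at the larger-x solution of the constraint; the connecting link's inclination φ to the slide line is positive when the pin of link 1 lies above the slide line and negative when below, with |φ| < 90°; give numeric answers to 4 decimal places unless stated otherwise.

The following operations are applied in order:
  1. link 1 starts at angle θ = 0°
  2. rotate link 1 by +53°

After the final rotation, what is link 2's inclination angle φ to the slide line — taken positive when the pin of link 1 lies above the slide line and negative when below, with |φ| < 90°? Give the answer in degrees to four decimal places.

geometry: r = 46 mm, L = 218 mm, e = 2 mm; θ starts at 0°
rotate link 1 by +53°: θ ← 0° +53° = 53°
h = r sin θ − e = 36.737233 − 2 = 34.737233
sin φ = h / L = 34.737233 / 218 = 0.15934511
φ = arcsin(0.15934511) = 9.168886°

9.1689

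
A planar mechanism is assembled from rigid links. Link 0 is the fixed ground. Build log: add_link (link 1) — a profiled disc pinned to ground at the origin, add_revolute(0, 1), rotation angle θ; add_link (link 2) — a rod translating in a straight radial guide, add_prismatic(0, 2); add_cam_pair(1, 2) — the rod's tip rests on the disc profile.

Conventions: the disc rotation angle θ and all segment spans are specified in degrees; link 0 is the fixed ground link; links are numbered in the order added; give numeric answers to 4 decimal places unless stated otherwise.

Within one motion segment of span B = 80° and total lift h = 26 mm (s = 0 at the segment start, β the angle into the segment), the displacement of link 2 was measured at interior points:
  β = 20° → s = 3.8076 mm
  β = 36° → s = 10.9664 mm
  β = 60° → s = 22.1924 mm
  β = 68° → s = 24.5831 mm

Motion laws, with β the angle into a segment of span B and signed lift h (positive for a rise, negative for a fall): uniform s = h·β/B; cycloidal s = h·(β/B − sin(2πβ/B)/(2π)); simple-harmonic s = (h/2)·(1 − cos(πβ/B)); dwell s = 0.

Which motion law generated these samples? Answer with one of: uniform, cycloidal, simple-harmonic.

candidates at β/B = r: uniform s = h·r (linear in β); cycloidal s = h·(r − sin(2πr)/(2π)); simple-harmonic s = (h/2)(1 − cos(πr))
β=20°: printed 3.8076 | uniform 6.5000, cycloidal 2.3620, simple-harmonic 3.8076
β=36°: printed 10.9664 | uniform 11.7000, cycloidal 10.4213, simple-harmonic 10.9664
β=60°: printed 22.1924 | uniform 19.5000, cycloidal 23.6380, simple-harmonic 22.1924
β=68°: printed 24.5831 | uniform 22.1000, cycloidal 25.4477, simple-harmonic 24.5831
only one law matches every sample → simple-harmonic

simple-harmonic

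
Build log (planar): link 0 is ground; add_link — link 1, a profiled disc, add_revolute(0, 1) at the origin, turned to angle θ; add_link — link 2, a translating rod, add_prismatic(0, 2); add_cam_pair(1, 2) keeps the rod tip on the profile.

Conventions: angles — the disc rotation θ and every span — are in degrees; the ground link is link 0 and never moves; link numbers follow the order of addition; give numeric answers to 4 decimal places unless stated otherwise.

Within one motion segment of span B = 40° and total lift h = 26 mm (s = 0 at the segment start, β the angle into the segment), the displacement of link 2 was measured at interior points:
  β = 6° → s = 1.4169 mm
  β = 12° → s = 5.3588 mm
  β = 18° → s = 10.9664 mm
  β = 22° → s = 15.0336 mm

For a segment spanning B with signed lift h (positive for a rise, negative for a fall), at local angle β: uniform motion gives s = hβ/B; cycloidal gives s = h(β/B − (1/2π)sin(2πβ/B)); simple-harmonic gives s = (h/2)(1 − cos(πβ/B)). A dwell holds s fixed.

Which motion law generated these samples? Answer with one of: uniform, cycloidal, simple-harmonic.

candidates at β/B = r: uniform s = h·r (linear in β); cycloidal s = h·(r − sin(2πr)/(2π)); simple-harmonic s = (h/2)(1 − cos(πr))
β=6°: printed 1.4169 | uniform 3.9000, cycloidal 0.5523, simple-harmonic 1.4169
β=12°: printed 5.3588 | uniform 7.8000, cycloidal 3.8645, simple-harmonic 5.3588
β=18°: printed 10.9664 | uniform 11.7000, cycloidal 10.4213, simple-harmonic 10.9664
β=22°: printed 15.0336 | uniform 14.3000, cycloidal 15.5787, simple-harmonic 15.0336
only one law matches every sample → simple-harmonic

simple-harmonic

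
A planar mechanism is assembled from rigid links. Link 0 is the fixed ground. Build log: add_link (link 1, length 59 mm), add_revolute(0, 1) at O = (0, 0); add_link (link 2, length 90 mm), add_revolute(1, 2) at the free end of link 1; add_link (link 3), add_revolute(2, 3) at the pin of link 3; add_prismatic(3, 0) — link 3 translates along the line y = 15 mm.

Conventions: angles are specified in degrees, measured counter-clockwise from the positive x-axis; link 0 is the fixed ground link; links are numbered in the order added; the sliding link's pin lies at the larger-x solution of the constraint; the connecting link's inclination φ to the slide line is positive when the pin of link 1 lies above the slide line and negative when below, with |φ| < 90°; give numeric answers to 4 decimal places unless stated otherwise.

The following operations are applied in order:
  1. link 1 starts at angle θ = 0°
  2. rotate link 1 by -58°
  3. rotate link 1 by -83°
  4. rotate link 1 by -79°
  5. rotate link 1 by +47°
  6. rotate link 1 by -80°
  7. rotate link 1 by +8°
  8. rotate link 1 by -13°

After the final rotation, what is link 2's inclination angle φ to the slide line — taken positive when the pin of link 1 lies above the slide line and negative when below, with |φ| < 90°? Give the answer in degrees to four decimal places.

geometry: r = 59 mm, L = 90 mm, e = 15 mm; θ starts at 0°
rotate link 1 by -58°: θ ← 0° -58° = -58°
rotate link 1 by -83°: θ ← -58° -83° = -141°
rotate link 1 by -79°: θ ← -141° -79° = -220°
rotate link 1 by +47°: θ ← -220° +47° = -173°
rotate link 1 by -80°: θ ← -173° -80° = -253°
rotate link 1 by +8°: θ ← -253° +8° = -245°
rotate link 1 by -13°: θ ← -245° -13° = -258°
h = r sin θ − e = 57.710708 − 15 = 42.710708
sin φ = h / L = 42.710708 / 90 = 0.47456343
φ = arcsin(0.47456343) = 28.330929°

28.3309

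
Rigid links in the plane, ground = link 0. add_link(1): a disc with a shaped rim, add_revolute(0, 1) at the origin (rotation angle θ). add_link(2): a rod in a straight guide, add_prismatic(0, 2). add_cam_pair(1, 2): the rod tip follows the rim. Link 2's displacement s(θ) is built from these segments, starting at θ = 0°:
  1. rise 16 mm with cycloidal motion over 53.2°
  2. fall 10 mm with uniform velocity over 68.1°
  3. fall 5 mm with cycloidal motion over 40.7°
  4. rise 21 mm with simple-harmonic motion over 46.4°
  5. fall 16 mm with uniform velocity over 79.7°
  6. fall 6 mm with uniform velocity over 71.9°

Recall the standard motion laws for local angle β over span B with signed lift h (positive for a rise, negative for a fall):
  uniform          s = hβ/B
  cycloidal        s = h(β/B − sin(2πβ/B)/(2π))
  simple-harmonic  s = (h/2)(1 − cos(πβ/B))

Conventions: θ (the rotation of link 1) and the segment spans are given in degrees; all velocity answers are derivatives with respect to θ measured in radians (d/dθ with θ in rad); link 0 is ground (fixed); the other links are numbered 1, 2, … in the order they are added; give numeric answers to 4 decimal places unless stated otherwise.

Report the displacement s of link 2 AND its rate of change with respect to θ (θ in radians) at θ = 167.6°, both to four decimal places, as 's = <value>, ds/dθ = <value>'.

segment 1 (0° to 53.2°, cycloidal, h = 16) is passed completely: s = 0.0000 + (16) = 16.0000
segment 2 (53.2° to 121.3°, uniform, h = -10) is passed completely: s = 16.0000 + (-10) = 6.0000
segment 3 (121.3° to 162°, cycloidal, h = -5) is passed completely: s = 6.0000 + (-5) = 1.0000
θ = 167.6° falls in segment 4 (162° to 208.4°, simple-harmonic, h = 21): β = 167.6 − 162 = 5.6°, B = 46.4°; Δs = 21/2·(1 − cos(π·0.1207)) = 0.7457; s = 1.0000 + 0.7457 = 1.7457
velocity in seg [162°–208.4°] (simple-harmonic), θ in radians: β = 5.6° = 0.0977 rad, B = 46.4° = 0.8098 rad; ds/dθ = (πh/(2B)) sin(πβ/B) = (π·21/(2·0.8098)) sin(π·0.1207) = 15.076748 mm/rad

s = 1.7457, ds/dθ = 15.0767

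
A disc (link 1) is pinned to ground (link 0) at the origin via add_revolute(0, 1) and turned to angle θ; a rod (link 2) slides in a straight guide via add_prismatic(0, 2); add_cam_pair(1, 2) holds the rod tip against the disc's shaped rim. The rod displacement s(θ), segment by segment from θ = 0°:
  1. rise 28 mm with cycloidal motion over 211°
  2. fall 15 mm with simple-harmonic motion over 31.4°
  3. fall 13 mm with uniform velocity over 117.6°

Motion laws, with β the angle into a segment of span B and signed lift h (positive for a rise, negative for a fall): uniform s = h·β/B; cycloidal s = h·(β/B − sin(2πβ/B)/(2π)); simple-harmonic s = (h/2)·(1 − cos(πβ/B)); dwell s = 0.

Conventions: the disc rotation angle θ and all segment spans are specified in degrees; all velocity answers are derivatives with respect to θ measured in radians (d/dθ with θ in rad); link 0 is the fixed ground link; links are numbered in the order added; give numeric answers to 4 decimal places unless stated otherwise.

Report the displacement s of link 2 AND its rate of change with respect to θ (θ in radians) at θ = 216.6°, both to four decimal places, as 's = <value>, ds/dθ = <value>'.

segment 1 (0° to 211°, cycloidal, h = 28) is passed completely: s = 0.0000 + (28) = 28.0000
θ = 216.6° falls in segment 2 (211° to 242.4°, simple-harmonic, h = -15): β = 216.6 − 211 = 5.6°, B = 31.4°; Δs = -15/2·(1 − cos(π·0.1783)) = -1.1467; s = 28.0000 − 1.1467 = 26.8533
velocity in seg [211°–242.4°] (simple-harmonic), θ in radians: β = 5.6° = 0.0977 rad, B = 31.4° = 0.5480 rad; ds/dθ = (πh/(2B)) sin(πβ/B) = (π·(-15)/(2·0.5480)) sin(π·0.1783) = -22.847969 mm/rad

s = 26.8533, ds/dθ = -22.8480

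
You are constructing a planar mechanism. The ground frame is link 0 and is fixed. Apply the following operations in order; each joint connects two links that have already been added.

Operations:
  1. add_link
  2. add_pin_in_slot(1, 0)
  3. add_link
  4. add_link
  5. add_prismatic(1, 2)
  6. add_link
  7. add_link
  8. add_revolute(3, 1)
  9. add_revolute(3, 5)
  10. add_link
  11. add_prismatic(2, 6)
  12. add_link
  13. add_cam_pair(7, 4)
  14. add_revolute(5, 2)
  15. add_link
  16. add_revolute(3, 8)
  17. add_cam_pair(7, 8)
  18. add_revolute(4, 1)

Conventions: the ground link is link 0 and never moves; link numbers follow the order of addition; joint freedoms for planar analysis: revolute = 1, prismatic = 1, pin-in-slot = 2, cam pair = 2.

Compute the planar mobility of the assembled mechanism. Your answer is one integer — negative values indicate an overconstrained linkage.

(L,J1,J2)=(1,0,0); link0 fixed
link1: (2,0,0)
PS 1-0 [J2]: (2,0,1)
link2: (3,0,1)
link3: (4,0,1)
P 1-2 [J1]: (4,1,1)
link4: (5,1,1)
link5: (6,1,1)
R 3-1 [J1]: (6,2,1)
R 3-5 [J1]: (6,3,1)
link6: (7,3,1)
P 2-6 [J1]: (7,4,1)
link7: (8,4,1)
C 7-4 [J2]: (8,4,2)
R 5-2 [J1]: (8,5,2)
link8: (9,5,2)
R 3-8 [J1]: (9,6,2)
C 7-8 [J2]: (9,6,3)
R 4-1 [J1]: (9,7,3)
Grübler: 3·8 − 2·7 − 3 = 7

M = 7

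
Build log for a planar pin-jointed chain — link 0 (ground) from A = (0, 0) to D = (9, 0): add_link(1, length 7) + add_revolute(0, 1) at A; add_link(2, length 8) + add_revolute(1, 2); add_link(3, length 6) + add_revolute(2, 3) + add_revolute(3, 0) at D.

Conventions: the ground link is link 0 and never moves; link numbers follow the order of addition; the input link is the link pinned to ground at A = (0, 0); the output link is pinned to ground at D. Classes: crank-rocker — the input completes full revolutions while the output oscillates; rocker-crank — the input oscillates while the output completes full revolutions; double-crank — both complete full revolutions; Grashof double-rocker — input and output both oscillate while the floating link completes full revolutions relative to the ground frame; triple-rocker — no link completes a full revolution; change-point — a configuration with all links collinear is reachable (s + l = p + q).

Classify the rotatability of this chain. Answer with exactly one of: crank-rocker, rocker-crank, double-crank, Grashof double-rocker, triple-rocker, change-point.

lengths: ground=9, input=7, coupler=8, output=6
sorted: s=6 (shortest), l=9 (longest), p+q=15
s + l = 15 vs p + q = 15
s + l = p + q → change-point (collinear configuration reachable)

change-point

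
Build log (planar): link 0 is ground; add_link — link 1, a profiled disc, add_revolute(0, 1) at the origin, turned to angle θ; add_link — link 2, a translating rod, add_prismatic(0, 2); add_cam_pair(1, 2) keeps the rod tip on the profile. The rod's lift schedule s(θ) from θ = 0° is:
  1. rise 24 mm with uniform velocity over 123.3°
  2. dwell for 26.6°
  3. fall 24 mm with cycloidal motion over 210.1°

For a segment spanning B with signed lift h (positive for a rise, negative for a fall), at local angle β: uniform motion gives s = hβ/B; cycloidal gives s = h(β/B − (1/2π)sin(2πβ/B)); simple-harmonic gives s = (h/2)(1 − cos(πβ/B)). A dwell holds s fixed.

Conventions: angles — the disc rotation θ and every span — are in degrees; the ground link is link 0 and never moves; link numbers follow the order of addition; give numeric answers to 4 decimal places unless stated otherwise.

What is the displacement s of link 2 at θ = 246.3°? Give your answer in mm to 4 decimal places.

seg 1 [0°–123.3°] uniform, h=24: full span → s += 24 → s = 24.0000
seg 2 [123.3°–149.9°] dwell: s stays 24.0000
seg 3 [149.9°–360°] cycloidal, h=-24: θ=246.3° here. β=96.4, B=210.1. -24·(0.4588 − sin(2π·0.4588)/(2π)) = -10.0348 → s = 13.9652

13.9652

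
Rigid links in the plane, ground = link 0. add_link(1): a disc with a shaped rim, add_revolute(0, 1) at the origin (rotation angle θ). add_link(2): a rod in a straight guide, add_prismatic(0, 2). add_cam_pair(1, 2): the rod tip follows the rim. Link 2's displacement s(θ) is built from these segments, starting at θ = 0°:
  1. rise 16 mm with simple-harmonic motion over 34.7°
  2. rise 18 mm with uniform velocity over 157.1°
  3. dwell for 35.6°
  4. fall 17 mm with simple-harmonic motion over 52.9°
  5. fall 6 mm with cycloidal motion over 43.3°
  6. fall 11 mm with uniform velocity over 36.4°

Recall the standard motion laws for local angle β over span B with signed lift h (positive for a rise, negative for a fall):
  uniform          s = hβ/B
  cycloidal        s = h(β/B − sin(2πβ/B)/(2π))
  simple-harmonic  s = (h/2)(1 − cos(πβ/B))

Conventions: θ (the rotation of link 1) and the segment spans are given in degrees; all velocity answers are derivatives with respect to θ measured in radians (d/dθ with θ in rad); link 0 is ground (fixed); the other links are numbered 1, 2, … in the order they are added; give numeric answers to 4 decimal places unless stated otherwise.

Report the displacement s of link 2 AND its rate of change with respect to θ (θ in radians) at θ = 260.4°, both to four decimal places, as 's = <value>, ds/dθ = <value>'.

segment 1 (0° to 34.7°, simple-harmonic, h = 16) is passed completely: s = 0.0000 + (16) = 16.0000
segment 2 (34.7° to 191.8°, uniform, h = 18) is passed completely: s = 16.0000 + (18) = 34.0000
segment 3 (191.8° to 227.4°, dwell): s unchanged at 34.0000
θ = 260.4° falls in segment 4 (227.4° to 280.3°, simple-harmonic, h = -17): β = 260.4 − 227.4 = 33°, B = 52.9°; Δs = -17/2·(1 − cos(π·0.6238)) = -11.7236; s = 34.0000 − 11.7236 = 22.2764
velocity in seg [227.4°–280.3°] (simple-harmonic), θ in radians: β = 33° = 0.5760 rad, B = 52.9° = 0.9233 rad; ds/dθ = (πh/(2B)) sin(πβ/B) = (π·(-17)/(2·0.9233)) sin(π·0.6238) = -26.761799 mm/rad

s = 22.2764, ds/dθ = -26.7618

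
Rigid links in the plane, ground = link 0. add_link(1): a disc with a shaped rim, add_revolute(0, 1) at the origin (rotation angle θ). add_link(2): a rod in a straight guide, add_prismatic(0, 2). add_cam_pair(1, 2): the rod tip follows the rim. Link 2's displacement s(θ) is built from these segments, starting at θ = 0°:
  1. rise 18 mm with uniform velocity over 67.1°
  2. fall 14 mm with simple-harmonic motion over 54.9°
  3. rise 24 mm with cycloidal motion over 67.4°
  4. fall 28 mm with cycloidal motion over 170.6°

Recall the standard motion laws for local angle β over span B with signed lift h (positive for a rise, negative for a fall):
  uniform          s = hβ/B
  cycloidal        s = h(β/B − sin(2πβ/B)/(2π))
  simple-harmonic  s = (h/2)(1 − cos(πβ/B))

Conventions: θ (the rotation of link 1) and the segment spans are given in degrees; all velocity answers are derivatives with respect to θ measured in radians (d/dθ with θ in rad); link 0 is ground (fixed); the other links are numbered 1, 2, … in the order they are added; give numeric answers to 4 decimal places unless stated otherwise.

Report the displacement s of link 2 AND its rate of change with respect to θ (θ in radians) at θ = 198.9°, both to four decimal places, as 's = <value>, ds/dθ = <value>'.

segment 1 (0° to 67.1°, uniform, h = 18) is passed completely: s = 0.0000 + (18) = 18.0000
segment 2 (67.1° to 122°, simple-harmonic, h = -14) is passed completely: s = 18.0000 + (-14) = 4.0000
segment 3 (122° to 189.4°, cycloidal, h = 24) is passed completely: s = 4.0000 + (24) = 28.0000
θ = 198.9° falls in segment 4 (189.4° to 360°, cycloidal, h = -28): β = 198.9 − 189.4 = 9.5°, B = 170.6°; Δs = -28·(0.0557 − sin(2π·0.0557)/(2π)) = -0.0316; s = 28.0000 − 0.0316 = 27.9684
velocity in seg [189.4°–360°] (cycloidal), θ in radians: β = 9.5° = 0.1658 rad, B = 170.6° = 2.9775 rad; ds/dθ = (h/B)(1 − cos(2πβ/B)) = ((-28)/2.9775)(1 − cos(2π·0.0557)) = -0.569752 mm/rad

s = 27.9684, ds/dθ = -0.5698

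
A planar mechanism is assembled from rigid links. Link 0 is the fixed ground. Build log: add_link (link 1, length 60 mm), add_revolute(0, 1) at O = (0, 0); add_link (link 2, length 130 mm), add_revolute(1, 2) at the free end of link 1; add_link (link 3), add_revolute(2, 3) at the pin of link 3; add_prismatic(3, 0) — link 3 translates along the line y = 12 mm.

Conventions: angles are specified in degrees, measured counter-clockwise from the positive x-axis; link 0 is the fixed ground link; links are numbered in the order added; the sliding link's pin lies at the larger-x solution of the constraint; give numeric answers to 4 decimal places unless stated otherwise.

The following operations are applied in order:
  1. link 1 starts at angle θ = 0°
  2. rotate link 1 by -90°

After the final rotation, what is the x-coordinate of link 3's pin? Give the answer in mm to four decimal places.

geometry: r = 60 mm, L = 130 mm, e = 12 mm; θ starts at 0°
rotate link 1 by -90°: θ ← 0° -90° = -90°
crank pin P = (r cos θ, r sin θ) = (0.000000, -60.000000)
h = r sin θ − e = -60.000000 − 12 = -72.000000
x = r cos θ + √(L² − h²) = 0.000000 + 108.240473 = 108.240473

108.2405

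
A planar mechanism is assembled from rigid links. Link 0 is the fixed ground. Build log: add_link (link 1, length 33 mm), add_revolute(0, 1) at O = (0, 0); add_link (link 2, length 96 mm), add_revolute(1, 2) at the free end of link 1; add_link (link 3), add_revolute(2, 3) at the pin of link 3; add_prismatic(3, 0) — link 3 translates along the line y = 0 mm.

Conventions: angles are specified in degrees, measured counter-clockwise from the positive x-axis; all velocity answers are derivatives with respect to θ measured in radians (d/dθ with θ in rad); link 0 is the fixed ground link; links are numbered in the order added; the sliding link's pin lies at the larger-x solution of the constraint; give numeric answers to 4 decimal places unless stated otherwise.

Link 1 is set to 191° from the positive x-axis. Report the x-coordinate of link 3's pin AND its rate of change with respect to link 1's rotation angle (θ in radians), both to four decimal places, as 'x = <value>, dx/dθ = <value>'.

geometry: r = 33 mm, L = 96 mm, e = 0 mm
crank pin P = (r cos θ, r sin θ) = (-32.393697, -6.296697)
h = r sin θ − e = -6.296697 − 0 = -6.296697
x = r cos θ + √(L² − h²) = -32.393697 + 95.793275 = 63.399578
dx/dθ = −r sin θ − h·r cos θ/√(L² − h²) (θ in radians; h = -6.296697) = 4.167390

x = 63.3996, dx/dθ = 4.1674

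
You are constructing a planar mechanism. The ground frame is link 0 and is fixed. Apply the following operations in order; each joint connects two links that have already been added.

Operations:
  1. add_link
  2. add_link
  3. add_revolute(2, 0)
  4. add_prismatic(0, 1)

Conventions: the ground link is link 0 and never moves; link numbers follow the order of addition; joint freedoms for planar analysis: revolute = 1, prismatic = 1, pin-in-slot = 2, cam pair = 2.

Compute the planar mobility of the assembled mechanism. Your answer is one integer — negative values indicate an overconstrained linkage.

(L,J1,J2)=(1,0,0); link0 fixed
link1: (2,0,0)
link2: (3,0,0)
R 2-0 [J1]: (3,1,0)
P 0-1 [J1]: (3,2,0)
Grübler: 3·2 − 2·2 − 0 = 2

M = 2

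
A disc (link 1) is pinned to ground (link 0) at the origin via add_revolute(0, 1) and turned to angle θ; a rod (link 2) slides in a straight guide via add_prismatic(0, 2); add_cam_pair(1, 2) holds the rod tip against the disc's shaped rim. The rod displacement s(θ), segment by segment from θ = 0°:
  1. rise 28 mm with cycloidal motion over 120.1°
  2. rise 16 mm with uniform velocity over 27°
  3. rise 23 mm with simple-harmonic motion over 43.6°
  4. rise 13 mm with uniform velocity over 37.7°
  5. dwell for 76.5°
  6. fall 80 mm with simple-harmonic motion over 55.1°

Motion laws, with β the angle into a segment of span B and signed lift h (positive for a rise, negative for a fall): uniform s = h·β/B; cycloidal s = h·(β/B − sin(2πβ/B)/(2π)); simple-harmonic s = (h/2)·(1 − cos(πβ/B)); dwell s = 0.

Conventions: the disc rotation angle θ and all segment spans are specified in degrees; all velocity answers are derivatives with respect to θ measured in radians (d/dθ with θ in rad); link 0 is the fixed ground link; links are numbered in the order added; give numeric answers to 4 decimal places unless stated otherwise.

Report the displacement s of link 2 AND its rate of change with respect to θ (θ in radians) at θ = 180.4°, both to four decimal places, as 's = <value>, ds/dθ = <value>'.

segment 1 (0° to 120.1°, cycloidal, h = 28) is passed completely: s = 0.0000 + (28) = 28.0000
segment 2 (120.1° to 147.1°, uniform, h = 16) is passed completely: s = 28.0000 + (16) = 44.0000
θ = 180.4° falls in segment 3 (147.1° to 190.7°, simple-harmonic, h = 23): β = 180.4 − 147.1 = 33.3°, B = 43.6°; Δs = 23/2·(1 − cos(π·0.7638)) = 19.9756; s = 44.0000 + 19.9756 = 63.9756
velocity in seg [147.1°–190.7°] (simple-harmonic), θ in radians: β = 33.3° = 0.5812 rad, B = 43.6° = 0.7610 rad; ds/dθ = (πh/(2B)) sin(πβ/B) = (π·23/(2·0.7610)) sin(π·0.7638) = 32.089049 mm/rad

s = 63.9756, ds/dθ = 32.0890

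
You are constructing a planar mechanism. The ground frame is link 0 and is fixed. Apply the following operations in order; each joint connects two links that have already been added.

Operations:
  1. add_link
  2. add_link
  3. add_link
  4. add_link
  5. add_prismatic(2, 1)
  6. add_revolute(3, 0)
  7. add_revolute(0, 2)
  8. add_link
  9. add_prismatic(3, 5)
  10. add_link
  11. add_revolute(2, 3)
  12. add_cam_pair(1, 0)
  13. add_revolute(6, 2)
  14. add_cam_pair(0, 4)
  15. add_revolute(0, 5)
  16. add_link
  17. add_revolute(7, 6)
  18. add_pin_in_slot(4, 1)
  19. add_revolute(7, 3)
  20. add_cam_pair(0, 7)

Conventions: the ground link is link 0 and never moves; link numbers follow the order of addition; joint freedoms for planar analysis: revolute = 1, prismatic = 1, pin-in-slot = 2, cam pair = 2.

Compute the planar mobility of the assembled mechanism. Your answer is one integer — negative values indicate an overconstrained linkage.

ground; <1,0,0>
#1 <2,0,0>
#2 <3,0,0>
#3 <4,0,0>
#4 <5,0,0>
P:2↔1 J1 <5,1,0>
R:3↔0 J1 <5,2,0>
R:0↔2 J1 <5,3,0>
#5 <6,3,0>
P:3↔5 J1 <6,4,0>
#6 <7,4,0>
R:2↔3 J1 <7,5,0>
C:1↔0 J2 <7,5,1>
R:6↔2 J1 <7,6,1>
C:0↔4 J2 <7,6,2>
R:0↔5 J1 <7,7,2>
#7 <8,7,2>
R:7↔6 J1 <8,8,2>
PS:4↔1 J2 <8,8,3>
R:7↔3 J1 <8,9,3>
C:0↔7 J2 <8,9,4>
3×7 − 2×9 − 1×4 = -1

M = -1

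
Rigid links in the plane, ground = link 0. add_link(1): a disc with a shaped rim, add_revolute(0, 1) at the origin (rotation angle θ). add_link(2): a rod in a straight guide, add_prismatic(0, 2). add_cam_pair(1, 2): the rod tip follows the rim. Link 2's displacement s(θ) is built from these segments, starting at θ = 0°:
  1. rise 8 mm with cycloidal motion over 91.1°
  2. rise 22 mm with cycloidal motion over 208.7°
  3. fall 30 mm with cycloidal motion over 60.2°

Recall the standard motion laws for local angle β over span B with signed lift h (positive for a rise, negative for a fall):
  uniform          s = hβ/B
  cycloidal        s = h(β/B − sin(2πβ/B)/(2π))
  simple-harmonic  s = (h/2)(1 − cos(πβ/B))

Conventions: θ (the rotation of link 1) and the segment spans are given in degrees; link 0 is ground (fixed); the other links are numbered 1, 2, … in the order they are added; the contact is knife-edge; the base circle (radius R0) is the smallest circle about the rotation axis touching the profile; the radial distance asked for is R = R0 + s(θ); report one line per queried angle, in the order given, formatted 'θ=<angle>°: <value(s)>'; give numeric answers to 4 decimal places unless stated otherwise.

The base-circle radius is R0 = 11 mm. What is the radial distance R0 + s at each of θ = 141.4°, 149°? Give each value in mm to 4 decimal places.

segment 1 (0° to 91.1°, cycloidal, h = 8) is passed completely: s = 0.0000 + (8) = 8.0000
θ = 141.4° falls in segment 2 (91.1° to 299.8°, cycloidal, h = 22): β = 141.4 − 91.1 = 50.3°, B = 208.7°; Δs = 22·(0.2410 − sin(2π·0.2410)/(2π)) = 1.8065; s = 8.0000 + 1.8065 = 9.8065
θ = 149° falls in segment 2 (91.1° to 299.8°, cycloidal, h = 22): β = 149 − 91.1 = 57.9°, B = 208.7°; Δs = 22·(0.2774 − sin(2π·0.2774)/(2π)) = 2.6540; s = 8.0000 + 2.6540 = 10.6540
θ=141.4°: R = R0 + s = 11 + 9.8065 = 20.8065
θ=149°: R = R0 + s = 11 + 10.6540 = 21.6540

θ=141.4°: 20.8065
θ=149°: 21.6540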